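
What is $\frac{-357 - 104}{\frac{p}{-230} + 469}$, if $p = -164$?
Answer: $- \frac{53015}{54017} \approx -0.98145$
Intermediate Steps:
$\frac{-357 - 104}{\frac{p}{-230} + 469} = \frac{-357 - 104}{- \frac{164}{-230} + 469} = - \frac{461}{\left(-164\right) \left(- \frac{1}{230}\right) + 469} = - \frac{461}{\frac{82}{115} + 469} = - \frac{461}{\frac{54017}{115}} = \left(-461\right) \frac{115}{54017} = - \frac{53015}{54017}$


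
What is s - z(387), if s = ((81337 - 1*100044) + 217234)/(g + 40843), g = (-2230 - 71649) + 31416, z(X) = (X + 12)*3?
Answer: -2137667/1620 ≈ -1319.5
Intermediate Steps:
z(X) = 36 + 3*X (z(X) = (12 + X)*3 = 36 + 3*X)
g = -42463 (g = -73879 + 31416 = -42463)
s = -198527/1620 (s = ((81337 - 1*100044) + 217234)/(-42463 + 40843) = ((81337 - 100044) + 217234)/(-1620) = (-18707 + 217234)*(-1/1620) = 198527*(-1/1620) = -198527/1620 ≈ -122.55)
s - z(387) = -198527/1620 - (36 + 3*387) = -198527/1620 - (36 + 1161) = -198527/1620 - 1*1197 = -198527/1620 - 1197 = -2137667/1620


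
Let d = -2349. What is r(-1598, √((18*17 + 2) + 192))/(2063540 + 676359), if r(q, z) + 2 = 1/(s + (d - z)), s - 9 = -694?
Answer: -9206173/12609913884872 + 5*√5/12609913884872 ≈ -7.3007e-7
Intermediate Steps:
s = -685 (s = 9 - 694 = -685)
r(q, z) = -2 + 1/(-3034 - z) (r(q, z) = -2 + 1/(-685 + (-2349 - z)) = -2 + 1/(-3034 - z))
r(-1598, √((18*17 + 2) + 192))/(2063540 + 676359) = ((-6069 - 2*√((18*17 + 2) + 192))/(3034 + √((18*17 + 2) + 192)))/(2063540 + 676359) = ((-6069 - 2*√((306 + 2) + 192))/(3034 + √((306 + 2) + 192)))/2739899 = ((-6069 - 2*√(308 + 192))/(3034 + √(308 + 192)))*(1/2739899) = ((-6069 - 20*√5)/(3034 + √500))*(1/2739899) = ((-6069 - 20*√5)/(3034 + 10*√5))*(1/2739899) = (-6069 - 20*√5)/(2739899*(3034 + 10*√5))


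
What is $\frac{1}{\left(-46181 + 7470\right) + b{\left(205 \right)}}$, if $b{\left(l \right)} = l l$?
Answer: $\frac{1}{3314} \approx 0.00030175$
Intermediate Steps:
$b{\left(l \right)} = l^{2}$
$\frac{1}{\left(-46181 + 7470\right) + b{\left(205 \right)}} = \frac{1}{\left(-46181 + 7470\right) + 205^{2}} = \frac{1}{-38711 + 42025} = \frac{1}{3314}$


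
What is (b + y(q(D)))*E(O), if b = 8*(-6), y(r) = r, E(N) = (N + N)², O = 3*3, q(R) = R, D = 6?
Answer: -13608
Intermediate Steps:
O = 9
E(N) = 4*N² (E(N) = (2*N)² = 4*N²)
b = -48
(b + y(q(D)))*E(O) = (-48 + 6)*(4*9²) = -168*81 = -42*324 = -13608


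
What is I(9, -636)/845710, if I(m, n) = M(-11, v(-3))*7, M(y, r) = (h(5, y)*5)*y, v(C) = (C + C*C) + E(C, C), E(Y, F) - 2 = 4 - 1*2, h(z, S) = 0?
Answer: 0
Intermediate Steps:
E(Y, F) = 4 (E(Y, F) = 2 + (4 - 1*2) = 2 + (4 - 2) = 2 + 2 = 4)
v(C) = 4 + C + C**2 (v(C) = (C + C*C) + 4 = (C + C**2) + 4 = 4 + C + C**2)
M(y, r) = 0 (M(y, r) = (0*5)*y = 0*y = 0)
I(m, n) = 0 (I(m, n) = 0*7 = 0)
I(9, -636)/845710 = 0/845710 = 0*(1/845710) = 0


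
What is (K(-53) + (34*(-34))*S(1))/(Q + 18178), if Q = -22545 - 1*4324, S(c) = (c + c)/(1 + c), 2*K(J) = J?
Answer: 2365/17382 ≈ 0.13606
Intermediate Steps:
K(J) = J/2
S(c) = 2*c/(1 + c) (S(c) = (2*c)/(1 + c) = 2*c/(1 + c))
Q = -26869 (Q = -22545 - 4324 = -26869)
(K(-53) + (34*(-34))*S(1))/(Q + 18178) = ((½)*(-53) + (34*(-34))*(2*1/(1 + 1)))/(-26869 + 18178) = (-53/2 - 2312/2)/(-8691) = (-53/2 - 2312/2)*(-1/8691) = (-53/2 - 1156*1)*(-1/8691) = (-53/2 - 1156)*(-1/8691) = -2365/2*(-1/8691) = 2365/17382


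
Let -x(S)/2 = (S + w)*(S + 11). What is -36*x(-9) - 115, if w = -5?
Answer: -2131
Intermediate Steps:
x(S) = -2*(-5 + S)*(11 + S) (x(S) = -2*(S - 5)*(S + 11) = -2*(-5 + S)*(11 + S))
-36*x(-9) - 115 = -36*(110 - 12*(-9) - 2*(-9)²) - 115 = -36*(110 + 108 - 2*81) - 115 = -36*(110 + 108 - 162) - 115 = -36*56 - 115 = -2016 - 115 = -2131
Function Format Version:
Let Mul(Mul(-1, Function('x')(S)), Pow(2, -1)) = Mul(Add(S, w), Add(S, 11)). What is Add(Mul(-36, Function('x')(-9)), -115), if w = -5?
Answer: -2131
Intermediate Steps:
Function('x')(S) = Mul(-2, Add(-5, S), Add(11, S)) (Function('x')(S) = Mul(-2, Mul(Add(S, -5), Add(S, 11))) = Mul(-2, Mul(Add(-5, S), Add(11, S))) = Mul(-2, Add(-5, S), Add(11, S)))
Add(Mul(-36, Function('x')(-9)), -115) = Add(Mul(-36, Add(110, Mul(-12, -9), Mul(-2, Pow(-9, 2)))), -115) = Add(Mul(-36, Add(110, 108, Mul(-2, 81))), -115) = Add(Mul(-36, Add(110, 108, -162)), -115) = Add(Mul(-36, 56), -115) = Add(-2016, -115) = -2131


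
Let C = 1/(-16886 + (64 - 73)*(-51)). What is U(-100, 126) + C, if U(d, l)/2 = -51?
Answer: -1675555/16427 ≈ -102.00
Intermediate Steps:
C = -1/16427 (C = 1/(-16886 - 9*(-51)) = 1/(-16886 + 459) = 1/(-16427) = -1/16427 ≈ -6.0875e-5)
U(d, l) = -102 (U(d, l) = 2*(-51) = -102)
U(-100, 126) + C = -102 - 1/16427 = -1675555/16427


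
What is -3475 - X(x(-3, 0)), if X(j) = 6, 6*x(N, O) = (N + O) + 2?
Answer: -3481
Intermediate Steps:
x(N, O) = ⅓ + N/6 + O/6 (x(N, O) = ((N + O) + 2)/6 = (2 + N + O)/6 = ⅓ + N/6 + O/6)
-3475 - X(x(-3, 0)) = -3475 - 1*6 = -3475 - 6 = -3481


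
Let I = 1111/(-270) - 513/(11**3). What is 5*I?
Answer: -1617251/71874 ≈ -22.501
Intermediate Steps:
I = -1617251/359370 (I = 1111*(-1/270) - 513/1331 = -1111/270 - 513*1/1331 = -1111/270 - 513/1331 = -1617251/359370 ≈ -4.5002)
5*I = 5*(-1617251/359370) = -1617251/71874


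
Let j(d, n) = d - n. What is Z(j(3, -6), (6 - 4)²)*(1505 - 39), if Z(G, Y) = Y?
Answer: 5864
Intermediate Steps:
Z(j(3, -6), (6 - 4)²)*(1505 - 39) = (6 - 4)²*(1505 - 39) = 2²*1466 = 4*1466 = 5864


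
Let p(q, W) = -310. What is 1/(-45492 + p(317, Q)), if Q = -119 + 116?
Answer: -1/45802 ≈ -2.1833e-5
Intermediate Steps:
Q = -3
1/(-45492 + p(317, Q)) = 1/(-45492 - 310) = 1/(-45802) = -1/45802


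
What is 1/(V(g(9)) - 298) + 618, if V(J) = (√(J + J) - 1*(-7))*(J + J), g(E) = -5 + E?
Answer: 17937947/29026 - 4*√2/14513 ≈ 618.00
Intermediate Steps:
V(J) = 2*J*(7 + √2*√J) (V(J) = (√(2*J) + 7)*(2*J) = (√2*√J + 7)*(2*J) = (7 + √2*√J)*(2*J) = 2*J*(7 + √2*√J))
1/(V(g(9)) - 298) + 618 = 1/((14*(-5 + 9) + 2*√2*(-5 + 9)^(3/2)) - 298) + 618 = 1/((14*4 + 2*√2*4^(3/2)) - 298) + 618 = 1/((56 + 2*√2*8) - 298) + 618 = 1/((56 + 16*√2) - 298) + 618 = 1/(-242 + 16*√2) + 618 = 618 + 1/(-242 + 16*√2)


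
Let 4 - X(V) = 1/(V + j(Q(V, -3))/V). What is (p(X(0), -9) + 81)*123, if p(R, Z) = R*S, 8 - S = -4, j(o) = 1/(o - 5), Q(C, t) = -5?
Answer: 15867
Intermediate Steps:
j(o) = 1/(-5 + o)
X(V) = 4 - 1/(V - 1/(10*V)) (X(V) = 4 - 1/(V + 1/((-5 - 5)*V)) = 4 - 1/(V + 1/((-10)*V)) = 4 - 1/(V - 1/(10*V)))
S = 12 (S = 8 - 1*(-4) = 8 + 4 = 12)
p(R, Z) = 12*R (p(R, Z) = R*12 = 12*R)
(p(X(0), -9) + 81)*123 = (12*(2*(-2 - 5*0 + 20*0²)/(-1 + 10*0²)) + 81)*123 = (12*(2*(-2 + 0 + 20*0)/(-1 + 10*0)) + 81)*123 = (12*(2*(-2 + 0 + 0)/(-1 + 0)) + 81)*123 = (12*(2*(-2)/(-1)) + 81)*123 = (12*(2*(-1)*(-2)) + 81)*123 = (12*4 + 81)*123 = (48 + 81)*123 = 129*123 = 15867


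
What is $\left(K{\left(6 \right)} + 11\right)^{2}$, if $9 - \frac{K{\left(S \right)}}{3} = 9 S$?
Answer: $15376$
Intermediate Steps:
$K{\left(S \right)} = 27 - 27 S$ ($K{\left(S \right)} = 27 - 3 \cdot 9 S = 27 - 27 S$)
$\left(K{\left(6 \right)} + 11\right)^{2} = \left(\left(27 - 162\right) + 11\right)^{2} = \left(-135 + 11\right)^{2} = \left(-124\right)^{2} = 15376$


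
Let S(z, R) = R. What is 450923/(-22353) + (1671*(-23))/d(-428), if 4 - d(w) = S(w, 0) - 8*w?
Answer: -75895979/8494140 ≈ -8.9351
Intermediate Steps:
d(w) = 4 + 8*w (d(w) = 4 - (0 - 8*w) = 4 - (-8)*w = 4 + 8*w)
450923/(-22353) + (1671*(-23))/d(-428) = 450923/(-22353) + (1671*(-23))/(4 + 8*(-428)) = 450923*(-1/22353) - 38433/(4 - 3424) = -450923/22353 - 38433/(-3420) = -450923/22353 - 38433*(-1/3420) = -450923/22353 + 12811/1140 = -75895979/8494140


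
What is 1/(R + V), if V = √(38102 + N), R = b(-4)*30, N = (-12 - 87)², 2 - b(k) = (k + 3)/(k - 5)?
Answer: -510/402227 + 9*√47903/402227 ≈ 0.0036293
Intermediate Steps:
b(k) = 2 - (3 + k)/(-5 + k) (b(k) = 2 - (k + 3)/(k - 5) = 2 - (3 + k)/(-5 + k))
N = 9801 (N = (-99)² = 9801)
R = 170/3 (R = ((-13 - 4)/(-5 - 4))*30 = (-17/(-9))*30 = -⅑*(-17)*30 = (17/9)*30 = 170/3 ≈ 56.667)
V = √47903 (V = √(38102 + 9801) = √47903 ≈ 218.87)
1/(R + V) = 1/(170/3 + √47903)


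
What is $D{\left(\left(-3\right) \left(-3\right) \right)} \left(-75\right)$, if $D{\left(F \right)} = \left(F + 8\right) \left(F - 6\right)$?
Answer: $-3825$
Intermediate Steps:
$D{\left(F \right)} = \left(-6 + F\right) \left(8 + F\right)$ ($D{\left(F \right)} = \left(8 + F\right) \left(-6 + F\right) = \left(-6 + F\right) \left(8 + F\right)$)
$D{\left(\left(-3\right) \left(-3\right) \right)} \left(-75\right) = \left(-48 + \left(\left(-3\right) \left(-3\right)\right)^{2} + 2 \left(\left(-3\right) \left(-3\right)\right)\right) \left(-75\right) = \left(-48 + 9^{2} + 2 \cdot 9\right) \left(-75\right) = \left(-48 + 81 + 18\right) \left(-75\right) = 51 \left(-75\right) = -3825$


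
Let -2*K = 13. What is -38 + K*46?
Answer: -337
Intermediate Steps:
K = -13/2 (K = -½*13 = -13/2 ≈ -6.5000)
-38 + K*46 = -38 - 13/2*46 = -38 - 299 = -337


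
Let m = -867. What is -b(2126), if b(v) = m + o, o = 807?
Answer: 60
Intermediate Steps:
b(v) = -60 (b(v) = -867 + 807 = -60)
-b(2126) = -1*(-60) = 60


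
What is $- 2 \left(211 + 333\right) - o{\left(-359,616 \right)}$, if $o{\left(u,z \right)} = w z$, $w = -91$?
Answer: $54968$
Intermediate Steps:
$o{\left(u,z \right)} = - 91 z$
$- 2 \left(211 + 333\right) - o{\left(-359,616 \right)} = - 2 \left(211 + 333\right) - \left(-91\right) 616 = \left(-2\right) 544 - -56056 = -1088 + 56056 = 54968$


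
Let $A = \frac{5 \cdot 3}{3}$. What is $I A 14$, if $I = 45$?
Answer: $3150$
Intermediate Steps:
$A = 5$ ($A = 15 \cdot \frac{1}{3} = 5$)
$I A 14 = 45 \cdot 5 \cdot 14 = 225 \cdot 14 = 3150$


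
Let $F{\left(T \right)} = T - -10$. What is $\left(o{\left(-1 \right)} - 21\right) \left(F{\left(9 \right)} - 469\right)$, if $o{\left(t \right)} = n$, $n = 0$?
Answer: $9450$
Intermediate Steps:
$o{\left(t \right)} = 0$
$F{\left(T \right)} = 10 + T$ ($F{\left(T \right)} = T + 10 = 10 + T$)
$\left(o{\left(-1 \right)} - 21\right) \left(F{\left(9 \right)} - 469\right) = \left(0 - 21\right) \left(\left(10 + 9\right) - 469\right) = \left(0 - 21\right) \left(19 - 469\right) = \left(-21\right) \left(-450\right) = 9450$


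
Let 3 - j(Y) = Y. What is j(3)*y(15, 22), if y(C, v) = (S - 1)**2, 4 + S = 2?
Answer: 0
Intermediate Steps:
S = -2 (S = -4 + 2 = -2)
y(C, v) = 9 (y(C, v) = (-2 - 1)**2 = (-3)**2 = 9)
j(Y) = 3 - Y
j(3)*y(15, 22) = (3 - 1*3)*9 = (3 - 3)*9 = 0*9 = 0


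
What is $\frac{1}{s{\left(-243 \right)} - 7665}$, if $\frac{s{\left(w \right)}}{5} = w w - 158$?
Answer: $\frac{1}{286790} \approx 3.4869 \cdot 10^{-6}$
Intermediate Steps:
$s{\left(w \right)} = -790 + 5 w^{2}$ ($s{\left(w \right)} = 5 \left(w w - 158\right) = 5 \left(w^{2} - 158\right) = 5 \left(-158 + w^{2}\right) = -790 + 5 w^{2}$)
$\frac{1}{s{\left(-243 \right)} - 7665} = \frac{1}{\left(-790 + 5 \left(-243\right)^{2}\right) - 7665} = \frac{1}{\left(-790 + 5 \cdot 59049\right) - 7665} = \frac{1}{\left(-790 + 295245\right) - 7665} = \frac{1}{294455 - 7665} = \frac{1}{286790}$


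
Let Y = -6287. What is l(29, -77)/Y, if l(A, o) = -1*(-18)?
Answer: -18/6287 ≈ -0.0028630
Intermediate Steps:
l(A, o) = 18
l(29, -77)/Y = 18/(-6287) = 18*(-1/6287) = -18/6287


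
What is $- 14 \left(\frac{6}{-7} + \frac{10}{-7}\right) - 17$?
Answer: $15$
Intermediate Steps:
$- 14 \left(\frac{6}{-7} + \frac{10}{-7}\right) - 17 = - 14 \left(6 \left(- \frac{1}{7}\right) + 10 \left(- \frac{1}{7}\right)\right) - 17 = - 14 \left(- \frac{6}{7} - \frac{10}{7}\right) - 17 = \left(-14\right) \left(- \frac{16}{7}\right) - 17 = 32 - 17 = 15$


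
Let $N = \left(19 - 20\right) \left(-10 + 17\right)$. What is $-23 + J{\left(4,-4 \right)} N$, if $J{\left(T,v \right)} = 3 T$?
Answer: $-107$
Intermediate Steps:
$N = -7$ ($N = \left(-1\right) 7 = -7$)
$-23 + J{\left(4,-4 \right)} N = -23 + 3 \cdot 4 \left(-7\right) = -23 + 12 \left(-7\right) = -23 - 84 = -107$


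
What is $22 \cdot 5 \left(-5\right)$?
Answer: $-550$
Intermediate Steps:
$22 \cdot 5 \left(-5\right) = 110 \left(-5\right) = -550$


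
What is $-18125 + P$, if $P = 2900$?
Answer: $-15225$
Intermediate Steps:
$-18125 + P = -18125 + 2900 = -15225$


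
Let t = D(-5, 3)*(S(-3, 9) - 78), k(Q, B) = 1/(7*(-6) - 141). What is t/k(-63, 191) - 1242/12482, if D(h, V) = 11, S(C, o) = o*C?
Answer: 1319128344/6241 ≈ 2.1137e+5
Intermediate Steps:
S(C, o) = C*o
k(Q, B) = -1/183 (k(Q, B) = 1/(-42 - 141) = 1/(-183) = -1/183)
t = -1155 (t = 11*(-3*9 - 78) = 11*(-27 - 78) = 11*(-105) = -1155)
t/k(-63, 191) - 1242/12482 = -1155/(-1/183) - 1242/12482 = -1155*(-183) - 1242*1/12482 = 211365 - 621/6241 = 1319128344/6241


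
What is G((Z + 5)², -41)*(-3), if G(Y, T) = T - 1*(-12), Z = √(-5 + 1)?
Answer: 87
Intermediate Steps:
Z = 2*I (Z = √(-4) = 2*I ≈ 2.0*I)
G(Y, T) = 12 + T (G(Y, T) = T + 12 = 12 + T)
G((Z + 5)², -41)*(-3) = (12 - 41)*(-3) = -29*(-3) = 87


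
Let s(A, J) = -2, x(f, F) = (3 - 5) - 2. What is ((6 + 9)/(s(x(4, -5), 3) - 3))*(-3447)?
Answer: 10341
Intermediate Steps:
x(f, F) = -4 (x(f, F) = -2 - 2 = -4)
((6 + 9)/(s(x(4, -5), 3) - 3))*(-3447) = ((6 + 9)/(-2 - 3))*(-3447) = (15/(-5))*(-3447) = (15*(-⅕))*(-3447) = -3*(-3447) = 10341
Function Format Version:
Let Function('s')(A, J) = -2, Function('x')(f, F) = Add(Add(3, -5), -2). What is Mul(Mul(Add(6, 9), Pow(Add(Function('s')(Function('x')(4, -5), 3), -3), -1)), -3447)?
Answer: 10341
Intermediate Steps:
Function('x')(f, F) = -4 (Function('x')(f, F) = Add(-2, -2) = -4)
Mul(Mul(Add(6, 9), Pow(Add(Function('s')(Function('x')(4, -5), 3), -3), -1)), -3447) = Mul(Mul(Add(6, 9), Pow(Add(-2, -3), -1)), -3447) = Mul(Mul(15, Pow(-5, -1)), -3447) = Mul(Mul(15, Rational(-1, 5)), -3447) = Mul(-3, -3447) = 10341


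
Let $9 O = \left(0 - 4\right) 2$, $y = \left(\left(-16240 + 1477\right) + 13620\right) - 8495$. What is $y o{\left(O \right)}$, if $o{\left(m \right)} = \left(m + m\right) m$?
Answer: $- \frac{1233664}{81} \approx -15230.0$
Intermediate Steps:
$y = -9638$ ($y = \left(-14763 + 13620\right) - 8495 = -1143 - 8495 = -9638$)
$O = - \frac{8}{9}$ ($O = \frac{\left(0 - 4\right) 2}{9} = \frac{\left(-4\right) 2}{9} = \frac{1}{9} \left(-8\right) = - \frac{8}{9} \approx -0.88889$)
$o{\left(m \right)} = 2 m^{2}$ ($o{\left(m \right)} = 2 m m = 2 m^{2}$)
$y o{\left(O \right)} = - 9638 \cdot 2 \left(- \frac{8}{9}\right)^{2} = - 9638 \cdot 2 \cdot \frac{64}{81} = \left(-9638\right) \frac{128}{81} = - \frac{1233664}{81}$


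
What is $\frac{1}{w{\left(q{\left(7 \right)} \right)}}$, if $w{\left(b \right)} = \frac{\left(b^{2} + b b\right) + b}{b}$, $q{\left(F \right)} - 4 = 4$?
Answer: $\frac{1}{17} \approx 0.058824$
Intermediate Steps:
$q{\left(F \right)} = 8$ ($q{\left(F \right)} = 4 + 4 = 8$)
$w{\left(b \right)} = \frac{b + 2 b^{2}}{b}$ ($w{\left(b \right)} = \frac{\left(b^{2} + b^{2}\right) + b}{b} = \frac{2 b^{2} + b}{b} = \frac{b + 2 b^{2}}{b}$)
$\frac{1}{w{\left(q{\left(7 \right)} \right)}} = \frac{1}{1 + 2 \cdot 8} = \frac{1}{1 + 16} = \frac{1}{17}$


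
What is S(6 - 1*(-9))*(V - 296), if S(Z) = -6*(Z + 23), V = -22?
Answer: 72504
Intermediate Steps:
S(Z) = -138 - 6*Z (S(Z) = -6*(23 + Z) = -138 - 6*Z)
S(6 - 1*(-9))*(V - 296) = (-138 - 6*(6 - 1*(-9)))*(-22 - 296) = (-138 - 6*(6 + 9))*(-318) = (-138 - 6*15)*(-318) = (-138 - 90)*(-318) = -228*(-318) = 72504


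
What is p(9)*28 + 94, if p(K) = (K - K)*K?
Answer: 94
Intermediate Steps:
p(K) = 0 (p(K) = 0*K = 0)
p(9)*28 + 94 = 0*28 + 94 = 0 + 94 = 94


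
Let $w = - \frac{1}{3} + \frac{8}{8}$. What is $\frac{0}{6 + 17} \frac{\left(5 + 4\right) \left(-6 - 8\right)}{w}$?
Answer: $0$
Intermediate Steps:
$w = \frac{2}{3}$ ($w = \left(-1\right) \frac{1}{3} + 8 \cdot \frac{1}{8} = - \frac{1}{3} + 1 = \frac{2}{3} \approx 0.66667$)
$\frac{0}{6 + 17} \frac{\left(5 + 4\right) \left(-6 - 8\right)}{w} = \frac{0}{6 + 17} \frac{\left(5 + 4\right) \left(-6 - 8\right)}{\frac{2}{3}} = \frac{0}{23} \cdot 9 \left(-14\right) \frac{3}{2} = 0 \cdot \frac{1}{23} \left(\left(-126\right) \frac{3}{2}\right) = 0 \left(-189\right) = 0$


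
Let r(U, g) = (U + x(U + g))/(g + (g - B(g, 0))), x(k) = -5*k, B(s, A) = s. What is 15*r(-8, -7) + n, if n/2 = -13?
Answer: -1187/7 ≈ -169.57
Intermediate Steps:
n = -26 (n = 2*(-13) = -26)
r(U, g) = (-5*g - 4*U)/g (r(U, g) = (U - 5*(U + g))/(g + (g - g)) = (U + (-5*U - 5*g))/(g + 0) = (-5*g - 4*U)/g)
15*r(-8, -7) + n = 15*(-5 - 4*(-8)/(-7)) - 26 = 15*(-5 - 4*(-8)*(-1/7)) - 26 = 15*(-5 - 32/7) - 26 = 15*(-67/7) - 26 = -1005/7 - 26 = -1187/7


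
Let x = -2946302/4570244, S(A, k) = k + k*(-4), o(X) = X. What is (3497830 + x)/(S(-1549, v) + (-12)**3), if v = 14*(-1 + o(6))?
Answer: -2664322270703/1476188812 ≈ -1804.9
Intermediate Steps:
v = 70 (v = 14*(-1 + 6) = 14*5 = 70)
S(A, k) = -3*k (S(A, k) = k - 4*k = -3*k)
x = -1473151/2285122 (x = -2946302*1/4570244 = -1473151/2285122 ≈ -0.64467)
(3497830 + x)/(S(-1549, v) + (-12)**3) = (3497830 - 1473151/2285122)/(-3*70 + (-12)**3) = 7992966812109/(2285122*(-210 - 1728)) = (7992966812109/2285122)/(-1938) = (7992966812109/2285122)*(-1/1938) = -2664322270703/1476188812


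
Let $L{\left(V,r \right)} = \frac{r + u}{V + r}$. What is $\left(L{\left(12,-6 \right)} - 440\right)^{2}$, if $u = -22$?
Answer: $\frac{1779556}{9} \approx 1.9773 \cdot 10^{5}$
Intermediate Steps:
$L{\left(V,r \right)} = \frac{-22 + r}{V + r}$ ($L{\left(V,r \right)} = \frac{r - 22}{V + r} = \frac{-22 + r}{V + r}$)
$\left(L{\left(12,-6 \right)} - 440\right)^{2} = \left(\frac{-22 - 6}{12 - 6} - 440\right)^{2} = \left(\frac{1}{6} \left(-28\right) - 440\right)^{2} = \left(- \frac{14}{3} - 440\right)^{2} = \left(- \frac{1334}{3}\right)^{2} = \frac{1779556}{9}$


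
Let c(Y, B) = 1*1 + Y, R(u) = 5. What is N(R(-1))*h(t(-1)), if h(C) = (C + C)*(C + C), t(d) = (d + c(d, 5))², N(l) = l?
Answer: 20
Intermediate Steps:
c(Y, B) = 1 + Y
t(d) = (1 + 2*d)² (t(d) = (d + (1 + d))² = (1 + 2*d)²)
h(C) = 4*C² (h(C) = (2*C)*(2*C) = 4*C²)
N(R(-1))*h(t(-1)) = 5*(4*((1 + 2*(-1))²)²) = 5*(4*((1 - 2)²)²) = 5*(4*((-1)²)²) = 5*(4*1²) = 5*(4*1) = 5*4 = 20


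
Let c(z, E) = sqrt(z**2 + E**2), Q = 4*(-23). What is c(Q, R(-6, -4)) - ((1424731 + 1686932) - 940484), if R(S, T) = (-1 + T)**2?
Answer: -2171179 + sqrt(9089) ≈ -2.1711e+6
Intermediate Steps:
Q = -92
c(z, E) = sqrt(E**2 + z**2)
c(Q, R(-6, -4)) - ((1424731 + 1686932) - 940484) = sqrt(((-1 - 4)**2)**2 + (-92)**2) - ((1424731 + 1686932) - 940484) = sqrt(((-5)**2)**2 + 8464) - (3111663 - 940484) = sqrt(25**2 + 8464) - 1*2171179 = sqrt(625 + 8464) - 2171179 = sqrt(9089) - 2171179 = -2171179 + sqrt(9089)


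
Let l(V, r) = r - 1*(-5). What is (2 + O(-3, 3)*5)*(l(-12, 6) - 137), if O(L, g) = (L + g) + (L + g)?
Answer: -252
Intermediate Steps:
l(V, r) = 5 + r (l(V, r) = r + 5 = 5 + r)
O(L, g) = 2*L + 2*g
(2 + O(-3, 3)*5)*(l(-12, 6) - 137) = (2 + (2*(-3) + 2*3)*5)*((5 + 6) - 137) = (2 + (-6 + 6)*5)*(11 - 137) = (2 + 0*5)*(-126) = (2 + 0)*(-126) = 2*(-126) = -252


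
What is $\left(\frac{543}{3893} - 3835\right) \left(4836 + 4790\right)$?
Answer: $- \frac{143707632112}{3893} \approx -3.6914 \cdot 10^{7}$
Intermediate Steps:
$\left(\frac{543}{3893} - 3835\right) \left(4836 + 4790\right) = \left(543 \cdot \frac{1}{3893} - 3835\right) 9626 = \left(\frac{543}{3893} - 3835\right) 9626 = \left(- \frac{14929112}{3893}\right) 9626 = - \frac{143707632112}{3893}$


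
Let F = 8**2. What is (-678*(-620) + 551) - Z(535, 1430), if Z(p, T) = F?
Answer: 420847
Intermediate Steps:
F = 64
Z(p, T) = 64
(-678*(-620) + 551) - Z(535, 1430) = (-678*(-620) + 551) - 1*64 = (420360 + 551) - 64 = 420911 - 64 = 420847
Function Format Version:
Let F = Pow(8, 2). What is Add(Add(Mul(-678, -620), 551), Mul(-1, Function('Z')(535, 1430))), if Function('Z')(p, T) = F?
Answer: 420847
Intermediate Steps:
F = 64
Function('Z')(p, T) = 64
Add(Add(Mul(-678, -620), 551), Mul(-1, Function('Z')(535, 1430))) = Add(Add(Mul(-678, -620), 551), Mul(-1, 64)) = Add(Add(420360, 551), -64) = Add(420911, -64) = 420847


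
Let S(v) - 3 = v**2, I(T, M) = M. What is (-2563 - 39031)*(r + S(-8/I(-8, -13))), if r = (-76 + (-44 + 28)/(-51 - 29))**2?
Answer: -1010301788776/4225 ≈ -2.3912e+8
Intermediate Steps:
S(v) = 3 + v**2
r = 143641/25 (r = (-76 - 16/(-80))**2 = (-76 - 16*(-1/80))**2 = (-76 + 1/5)**2 = (-379/5)**2 = 143641/25 ≈ 5745.6)
(-2563 - 39031)*(r + S(-8/I(-8, -13))) = (-2563 - 39031)*(143641/25 + (3 + (-8/(-13))**2)) = -41594*(143641/25 + (3 + (-8*(-1/13))**2)) = -41594*(143641/25 + (3 + (8/13)**2)) = -41594*(143641/25 + (3 + 64/169)) = -41594*(143641/25 + 571/169) = -41594*24289604/4225 = -1010301788776/4225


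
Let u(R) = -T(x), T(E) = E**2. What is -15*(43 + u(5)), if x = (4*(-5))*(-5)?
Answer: 149355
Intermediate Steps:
x = 100 (x = -20*(-5) = 100)
u(R) = -10000 (u(R) = -1*100**2 = -1*10000 = -10000)
-15*(43 + u(5)) = -15*(43 - 10000) = -15*(-9957) = 149355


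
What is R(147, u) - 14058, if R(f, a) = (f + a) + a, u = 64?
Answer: -13783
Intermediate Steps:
R(f, a) = f + 2*a (R(f, a) = (a + f) + a = f + 2*a)
R(147, u) - 14058 = (147 + 2*64) - 14058 = (147 + 128) - 14058 = 275 - 14058 = -13783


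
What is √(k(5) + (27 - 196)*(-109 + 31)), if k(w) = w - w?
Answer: 13*√78 ≈ 114.81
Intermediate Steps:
k(w) = 0
√(k(5) + (27 - 196)*(-109 + 31)) = √(0 + (27 - 196)*(-109 + 31)) = √(0 - 169*(-78)) = √(0 + 13182) = √13182 = 13*√78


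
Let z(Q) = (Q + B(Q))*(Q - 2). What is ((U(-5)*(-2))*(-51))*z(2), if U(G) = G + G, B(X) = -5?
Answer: 0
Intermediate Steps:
U(G) = 2*G
z(Q) = (-5 + Q)*(-2 + Q) (z(Q) = (Q - 5)*(Q - 2) = (-5 + Q)*(-2 + Q))
((U(-5)*(-2))*(-51))*z(2) = (((2*(-5))*(-2))*(-51))*(10 + 2² - 7*2) = (-10*(-2)*(-51))*(10 + 4 - 14) = (20*(-51))*0 = -1020*0 = 0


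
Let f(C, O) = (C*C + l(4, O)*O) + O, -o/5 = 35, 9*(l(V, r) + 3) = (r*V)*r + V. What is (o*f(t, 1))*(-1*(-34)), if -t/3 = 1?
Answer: -422450/9 ≈ -46939.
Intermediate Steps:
t = -3 (t = -3*1 = -3)
l(V, r) = -3 + V/9 + V*r²/9 (l(V, r) = -3 + ((r*V)*r + V)/9 = -3 + ((V*r)*r + V)/9 = -3 + (V*r² + V)/9 = -3 + (V + V*r²)/9 = -3 + (V/9 + V*r²/9) = -3 + V/9 + V*r²/9)
o = -175 (o = -5*35 = -175)
f(C, O) = O + C² + O*(-23/9 + 4*O²/9) (f(C, O) = (C*C + (-3 + (⅑)*4 + (⅑)*4*O²)*O) + O = (C² + (-3 + 4/9 + 4*O²/9)*O) + O = (C² + (-23/9 + 4*O²/9)*O) + O = (C² + O*(-23/9 + 4*O²/9)) + O = O + C² + O*(-23/9 + 4*O²/9))
(o*f(t, 1))*(-1*(-34)) = (-175*((-3)² - 14/9*1 + (4/9)*1³))*(-1*(-34)) = -175*(9 - 14/9 + (4/9)*1)*34 = -175*(9 - 14/9 + 4/9)*34 = -175*71/9*34 = -12425/9*34 = -422450/9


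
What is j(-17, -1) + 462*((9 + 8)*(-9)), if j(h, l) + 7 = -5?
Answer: -70698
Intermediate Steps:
j(h, l) = -12 (j(h, l) = -7 - 5 = -12)
j(-17, -1) + 462*((9 + 8)*(-9)) = -12 + 462*((9 + 8)*(-9)) = -12 + 462*(17*(-9)) = -12 + 462*(-153) = -12 - 70686 = -70698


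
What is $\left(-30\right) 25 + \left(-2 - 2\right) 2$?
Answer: $-758$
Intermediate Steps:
$\left(-30\right) 25 + \left(-2 - 2\right) 2 = -750 - 8 = -758$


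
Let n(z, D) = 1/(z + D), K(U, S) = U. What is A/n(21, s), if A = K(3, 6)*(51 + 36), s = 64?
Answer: 22185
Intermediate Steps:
n(z, D) = 1/(D + z)
A = 261 (A = 3*(51 + 36) = 3*87 = 261)
A/n(21, s) = 261/(1/(64 + 21)) = 261/(1/85) = 261*85 = 22185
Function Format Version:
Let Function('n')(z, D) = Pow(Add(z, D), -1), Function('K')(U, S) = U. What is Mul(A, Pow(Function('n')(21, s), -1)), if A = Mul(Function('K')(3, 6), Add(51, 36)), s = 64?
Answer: 22185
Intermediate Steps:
Function('n')(z, D) = Pow(Add(D, z), -1)
A = 261 (A = Mul(3, Add(51, 36)) = Mul(3, 87) = 261)
Mul(A, Pow(Function('n')(21, s), -1)) = Mul(261, Pow(Pow(Add(64, 21), -1), -1)) = Mul(261, Pow(Pow(85, -1), -1)) = Mul(261, Pow(Rational(1, 85), -1)) = Mul(261, 85) = 22185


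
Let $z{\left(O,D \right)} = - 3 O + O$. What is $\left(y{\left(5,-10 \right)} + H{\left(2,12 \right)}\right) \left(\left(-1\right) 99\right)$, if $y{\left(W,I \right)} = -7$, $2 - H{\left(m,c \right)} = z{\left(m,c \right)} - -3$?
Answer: $396$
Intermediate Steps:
$z{\left(O,D \right)} = - 2 O$
$H{\left(m,c \right)} = -1 + 2 m$ ($H{\left(m,c \right)} = 2 - \left(- 2 m - -3\right) = 2 - \left(- 2 m + 3\right) = 2 - \left(3 - 2 m\right) = 2 + \left(-3 + 2 m\right) = -1 + 2 m$)
$\left(y{\left(5,-10 \right)} + H{\left(2,12 \right)}\right) \left(\left(-1\right) 99\right) = \left(-7 + \left(-1 + 2 \cdot 2\right)\right) \left(\left(-1\right) 99\right) = \left(-7 + \left(-1 + 4\right)\right) \left(-99\right) = \left(-7 + 3\right) \left(-99\right) = \left(-4\right) \left(-99\right) = 396$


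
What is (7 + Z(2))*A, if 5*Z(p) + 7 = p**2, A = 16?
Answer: 512/5 ≈ 102.40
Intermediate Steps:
Z(p) = -7/5 + p**2/5
(7 + Z(2))*A = (7 + (-7/5 + (1/5)*2**2))*16 = (7 + (-7/5 + (1/5)*4))*16 = (7 + (-7/5 + 4/5))*16 = (7 - 3/5)*16 = (32/5)*16 = 512/5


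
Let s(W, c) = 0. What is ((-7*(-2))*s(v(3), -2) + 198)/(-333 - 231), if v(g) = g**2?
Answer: -33/94 ≈ -0.35106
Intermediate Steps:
((-7*(-2))*s(v(3), -2) + 198)/(-333 - 231) = (-7*(-2)*0 + 198)/(-333 - 231) = (14*0 + 198)/(-564) = (0 + 198)*(-1/564) = 198*(-1/564) = -33/94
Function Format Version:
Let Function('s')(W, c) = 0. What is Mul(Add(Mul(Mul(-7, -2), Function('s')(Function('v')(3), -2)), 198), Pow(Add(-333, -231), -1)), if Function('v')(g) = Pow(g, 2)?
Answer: Rational(-33, 94) ≈ -0.35106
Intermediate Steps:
Mul(Add(Mul(Mul(-7, -2), Function('s')(Function('v')(3), -2)), 198), Pow(Add(-333, -231), -1)) = Mul(Add(Mul(Mul(-7, -2), 0), 198), Pow(Add(-333, -231), -1)) = Mul(Add(Mul(14, 0), 198), Pow(-564, -1)) = Mul(Add(0, 198), Rational(-1, 564)) = Mul(198, Rational(-1, 564)) = Rational(-33, 94)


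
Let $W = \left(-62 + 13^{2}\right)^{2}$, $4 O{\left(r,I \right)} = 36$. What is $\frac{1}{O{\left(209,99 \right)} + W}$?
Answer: $\frac{1}{11458} \approx 8.7275 \cdot 10^{-5}$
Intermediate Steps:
$O{\left(r,I \right)} = 9$ ($O{\left(r,I \right)} = \frac{1}{4} \cdot 36 = 9$)
$W = 11449$ ($W = \left(-62 + 169\right)^{2} = 107^{2} = 11449$)
$\frac{1}{O{\left(209,99 \right)} + W} = \frac{1}{9 + 11449} = \frac{1}{11458}$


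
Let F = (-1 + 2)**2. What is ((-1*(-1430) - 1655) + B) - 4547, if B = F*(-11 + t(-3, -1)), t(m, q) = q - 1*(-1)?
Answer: -4783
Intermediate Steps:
t(m, q) = 1 + q (t(m, q) = q + 1 = 1 + q)
F = 1 (F = 1**2 = 1)
B = -11 (B = 1*(-11 + (1 - 1)) = 1*(-11 + 0) = 1*(-11) = -11)
((-1*(-1430) - 1655) + B) - 4547 = ((-1*(-1430) - 1655) - 11) - 4547 = ((1430 - 1655) - 11) - 4547 = (-225 - 11) - 4547 = -236 - 4547 = -4783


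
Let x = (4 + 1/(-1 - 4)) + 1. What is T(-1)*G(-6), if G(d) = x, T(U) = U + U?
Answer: -48/5 ≈ -9.6000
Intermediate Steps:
T(U) = 2*U
x = 24/5 (x = (4 + 1/(-5)) + 1 = (4 - ⅕) + 1 = 19/5 + 1 = 24/5 ≈ 4.8000)
G(d) = 24/5
T(-1)*G(-6) = (2*(-1))*(24/5) = -2*24/5 = -48/5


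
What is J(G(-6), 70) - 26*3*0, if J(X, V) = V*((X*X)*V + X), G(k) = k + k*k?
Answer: 4412100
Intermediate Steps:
G(k) = k + k²
J(X, V) = V*(X + V*X²) (J(X, V) = V*(X²*V + X) = V*(V*X² + X) = V*(X + V*X²))
J(G(-6), 70) - 26*3*0 = 70*(-6*(1 - 6))*(1 + 70*(-6*(1 - 6))) - 26*3*0 = 70*(-6*(-5))*(1 + 70*(-6*(-5))) - 78*0 = 70*30*(1 + 70*30) + 0 = 70*30*(1 + 2100) + 0 = 70*30*2101 + 0 = 4412100 + 0 = 4412100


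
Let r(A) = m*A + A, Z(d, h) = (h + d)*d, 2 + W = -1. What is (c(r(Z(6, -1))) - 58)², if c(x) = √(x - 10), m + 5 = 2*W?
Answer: (58 - I*√310)² ≈ 3054.0 - 2042.4*I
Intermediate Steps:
W = -3 (W = -2 - 1 = -3)
m = -11 (m = -5 + 2*(-3) = -5 - 6 = -11)
Z(d, h) = d*(d + h) (Z(d, h) = (d + h)*d = d*(d + h))
r(A) = -10*A (r(A) = -11*A + A = -10*A)
c(x) = √(-10 + x)
(c(r(Z(6, -1))) - 58)² = (√(-10 - 60*(6 - 1)) - 58)² = (√(-10 - 60*5) - 58)² = (√(-10 - 10*30) - 58)² = (√(-10 - 300) - 58)² = (√(-310) - 58)² = (I*√310 - 58)² = (-58 + I*√310)²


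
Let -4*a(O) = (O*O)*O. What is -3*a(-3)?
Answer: -81/4 ≈ -20.250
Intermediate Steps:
a(O) = -O**3/4 (a(O) = -O*O*O/4 = -O**2*O/4 = -O**3/4)
-3*a(-3) = -(-3)*(-3)**3/4 = -(-3)*(-27)/4 = -3*27/4 = -81/4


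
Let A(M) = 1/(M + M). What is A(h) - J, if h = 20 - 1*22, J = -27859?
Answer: 111435/4 ≈ 27859.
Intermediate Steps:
h = -2 (h = 20 - 22 = -2)
A(M) = 1/(2*M)
A(h) - J = (½)/(-2) - 1*(-27859) = (½)*(-½) + 27859 = -¼ + 27859 = 111435/4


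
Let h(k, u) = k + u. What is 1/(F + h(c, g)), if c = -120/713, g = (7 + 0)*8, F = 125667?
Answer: 713/89640379 ≈ 7.9540e-6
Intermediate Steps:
g = 56 (g = 7*8 = 56)
c = -120/713 (c = -120*1/713 = -120/713 ≈ -0.16830)
1/(F + h(c, g)) = 1/(125667 + (-120/713 + 56)) = 1/(125667 + 39808/713) = 1/(89640379/713) = 713/89640379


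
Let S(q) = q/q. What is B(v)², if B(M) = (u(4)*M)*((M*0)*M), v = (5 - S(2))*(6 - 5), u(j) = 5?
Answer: 0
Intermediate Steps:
S(q) = 1
v = 4 (v = (5 - 1*1)*(6 - 5) = (5 - 1)*1 = 4*1 = 4)
B(M) = 0 (B(M) = (5*M)*((M*0)*M) = (5*M)*(0*M) = (5*M)*0 = 0)
B(v)² = 0² = 0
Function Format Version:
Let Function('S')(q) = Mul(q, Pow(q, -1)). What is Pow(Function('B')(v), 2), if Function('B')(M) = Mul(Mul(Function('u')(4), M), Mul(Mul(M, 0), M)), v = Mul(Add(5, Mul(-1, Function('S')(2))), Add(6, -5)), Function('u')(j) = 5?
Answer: 0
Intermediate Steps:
Function('S')(q) = 1
v = 4 (v = Mul(Add(5, Mul(-1, 1)), Add(6, -5)) = Mul(Add(5, -1), 1) = Mul(4, 1) = 4)
Function('B')(M) = 0 (Function('B')(M) = Mul(Mul(5, M), Mul(Mul(M, 0), M)) = Mul(Mul(5, M), Mul(0, M)) = Mul(Mul(5, M), 0) = 0)
Pow(Function('B')(v), 2) = Pow(0, 2) = 0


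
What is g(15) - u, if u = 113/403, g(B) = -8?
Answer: -3337/403 ≈ -8.2804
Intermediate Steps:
u = 113/403 (u = 113*(1/403) = 113/403 ≈ 0.28040)
g(15) - u = -8 - 1*113/403 = -8 - 113/403 = -3337/403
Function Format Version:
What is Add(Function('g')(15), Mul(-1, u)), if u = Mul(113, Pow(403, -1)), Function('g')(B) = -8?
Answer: Rational(-3337, 403) ≈ -8.2804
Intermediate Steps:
u = Rational(113, 403) (u = Mul(113, Rational(1, 403)) = Rational(113, 403) ≈ 0.28040)
Add(Function('g')(15), Mul(-1, u)) = Add(-8, Mul(-1, Rational(113, 403))) = Add(-8, Rational(-113, 403)) = Rational(-3337, 403)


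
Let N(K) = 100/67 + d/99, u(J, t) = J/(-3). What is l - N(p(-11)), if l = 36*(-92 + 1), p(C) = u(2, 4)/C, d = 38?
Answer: -21742154/6633 ≈ -3277.9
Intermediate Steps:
u(J, t) = -J/3 (u(J, t) = J*(-1/3) = -J/3)
p(C) = -2/(3*C) (p(C) = (-1/3*2)/C = -2/(3*C))
N(K) = 12446/6633 (N(K) = 100/67 + 38/99 = 12446/6633)
l = -3276 (l = 36*(-91) = -3276)
l - N(p(-11)) = -3276 - 1*12446/6633 = -3276 - 12446/6633 = -21742154/6633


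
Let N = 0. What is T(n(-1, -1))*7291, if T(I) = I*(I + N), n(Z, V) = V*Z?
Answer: 7291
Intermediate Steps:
T(I) = I² (T(I) = I*(I + 0) = I*I = I²)
T(n(-1, -1))*7291 = (-1*(-1))²*7291 = 1²*7291 = 1*7291 = 7291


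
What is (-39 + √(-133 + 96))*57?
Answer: -2223 + 57*I*√37 ≈ -2223.0 + 346.72*I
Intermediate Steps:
(-39 + √(-133 + 96))*57 = (-39 + √(-37))*57 = (-39 + I*√37)*57 = -2223 + 57*I*√37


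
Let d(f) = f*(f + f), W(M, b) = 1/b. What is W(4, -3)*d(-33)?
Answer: -726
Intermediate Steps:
d(f) = 2*f² (d(f) = f*(2*f) = 2*f²)
W(4, -3)*d(-33) = (2*(-33)²)/(-3) = -2*1089/3 = -⅓*2178 = -726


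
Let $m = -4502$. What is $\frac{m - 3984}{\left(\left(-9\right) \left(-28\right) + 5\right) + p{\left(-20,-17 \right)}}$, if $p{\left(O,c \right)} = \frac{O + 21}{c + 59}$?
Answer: $- \frac{356412}{10795} \approx -33.016$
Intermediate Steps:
$p{\left(O,c \right)} = \frac{21 + O}{59 + c}$
$\frac{m - 3984}{\left(\left(-9\right) \left(-28\right) + 5\right) + p{\left(-20,-17 \right)}} = \frac{-4502 - 3984}{\left(\left(-9\right) \left(-28\right) + 5\right) + \frac{21 - 20}{59 - 17}} = - \frac{8486}{\left(252 + 5\right) + \frac{1}{42} \cdot 1} = - \frac{8486}{257 + \frac{1}{42} \cdot 1} = - \frac{8486}{257 + \frac{1}{42}} = - \frac{8486}{\frac{10795}{42}} = \left(-8486\right) \frac{42}{10795} = - \frac{356412}{10795}$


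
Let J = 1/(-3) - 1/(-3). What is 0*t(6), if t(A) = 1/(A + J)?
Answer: 0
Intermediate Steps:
J = 0 (J = 1*(-⅓) - 1*(-⅓) = -⅓ + ⅓ = 0)
t(A) = 1/A (t(A) = 1/(A + 0) = 1/A)
0*t(6) = 0/6 = 0*(⅙) = 0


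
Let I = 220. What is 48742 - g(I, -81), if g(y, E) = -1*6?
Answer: 48748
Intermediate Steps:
g(y, E) = -6
48742 - g(I, -81) = 48742 - 1*(-6) = 48742 + 6 = 48748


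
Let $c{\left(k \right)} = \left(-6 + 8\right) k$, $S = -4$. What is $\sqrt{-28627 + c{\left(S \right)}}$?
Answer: $i \sqrt{28635} \approx 169.22 i$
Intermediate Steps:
$c{\left(k \right)} = 2 k$
$\sqrt{-28627 + c{\left(S \right)}} = \sqrt{-28627 + 2 \left(-4\right)} = \sqrt{-28627 - 8} = \sqrt{-28635} = i \sqrt{28635}$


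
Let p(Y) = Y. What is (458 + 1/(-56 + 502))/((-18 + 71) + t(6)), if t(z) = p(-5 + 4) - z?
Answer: 204269/20516 ≈ 9.9566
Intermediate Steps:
t(z) = -1 - z (t(z) = (-5 + 4) - z = -1 - z)
(458 + 1/(-56 + 502))/((-18 + 71) + t(6)) = (458 + 1/(-56 + 502))/((-18 + 71) + (-1 - 1*6)) = (458 + 1/446)/(53 + (-1 - 6)) = (458 + 1/446)/(53 - 7) = (204269/446)/46 = (204269/446)*(1/46) = 204269/20516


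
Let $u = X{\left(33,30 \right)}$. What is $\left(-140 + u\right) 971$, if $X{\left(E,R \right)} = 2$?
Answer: $-133998$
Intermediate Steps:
$u = 2$
$\left(-140 + u\right) 971 = \left(-140 + 2\right) 971 = \left(-138\right) 971 = -133998$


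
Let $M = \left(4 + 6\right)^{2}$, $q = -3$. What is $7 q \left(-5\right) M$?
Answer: $10500$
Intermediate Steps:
$M = 100$ ($M = 10^{2} = 100$)
$7 q \left(-5\right) M = 7 \left(\left(-3\right) \left(-5\right)\right) 100 = 7 \cdot 15 \cdot 100 = 105 \cdot 100 = 10500$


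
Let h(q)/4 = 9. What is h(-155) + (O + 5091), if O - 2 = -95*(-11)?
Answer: 6174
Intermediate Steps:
h(q) = 36 (h(q) = 4*9 = 36)
O = 1047 (O = 2 - 95*(-11) = 2 + 1045 = 1047)
h(-155) + (O + 5091) = 36 + (1047 + 5091) = 36 + 6138 = 6174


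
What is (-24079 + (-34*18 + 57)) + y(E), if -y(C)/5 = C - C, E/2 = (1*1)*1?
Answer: -24634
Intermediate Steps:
E = 2 (E = 2*((1*1)*1) = 2*(1*1) = 2*1 = 2)
y(C) = 0 (y(C) = -5*(C - C) = -5*0 = 0)
(-24079 + (-34*18 + 57)) + y(E) = (-24079 + (-34*18 + 57)) + 0 = (-24079 + (-612 + 57)) + 0 = (-24079 - 555) + 0 = -24634 + 0 = -24634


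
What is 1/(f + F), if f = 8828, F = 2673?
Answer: 1/11501 ≈ 8.6949e-5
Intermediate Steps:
1/(f + F) = 1/(8828 + 2673) = 1/11501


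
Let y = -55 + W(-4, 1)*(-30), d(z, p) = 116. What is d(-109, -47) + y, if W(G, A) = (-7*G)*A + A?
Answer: -809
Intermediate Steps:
W(G, A) = A - 7*A*G (W(G, A) = -7*A*G + A = A - 7*A*G)
y = -925 (y = -55 + (1*(1 - 7*(-4)))*(-30) = -55 + (1*(1 + 28))*(-30) = -55 + (1*29)*(-30) = -55 + 29*(-30) = -55 - 870 = -925)
d(-109, -47) + y = 116 - 925 = -809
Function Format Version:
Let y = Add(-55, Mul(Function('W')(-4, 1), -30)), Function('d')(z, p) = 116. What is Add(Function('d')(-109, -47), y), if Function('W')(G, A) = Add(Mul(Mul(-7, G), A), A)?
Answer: -809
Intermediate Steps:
Function('W')(G, A) = Add(A, Mul(-7, A, G)) (Function('W')(G, A) = Add(Mul(-7, A, G), A) = Add(A, Mul(-7, A, G)))
y = -925 (y = Add(-55, Mul(Mul(1, Add(1, Mul(-7, -4))), -30)) = Add(-55, Mul(Mul(1, Add(1, 28)), -30)) = Add(-55, Mul(Mul(1, 29), -30)) = Add(-55, Mul(29, -30)) = Add(-55, -870) = -925)
Add(Function('d')(-109, -47), y) = Add(116, -925) = -809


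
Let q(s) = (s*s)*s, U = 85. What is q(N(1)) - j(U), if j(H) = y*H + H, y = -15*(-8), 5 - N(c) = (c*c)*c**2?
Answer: -10221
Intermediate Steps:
N(c) = 5 - c**4 (N(c) = 5 - c*c*c**2 = 5 - c**2*c**2 = 5 - c**4)
y = 120
j(H) = 121*H (j(H) = 120*H + H = 121*H)
q(s) = s**3 (q(s) = s**2*s = s**3)
q(N(1)) - j(U) = (5 - 1*1**4)**3 - 121*85 = (5 - 1*1)**3 - 1*10285 = (5 - 1)**3 - 10285 = 4**3 - 10285 = 64 - 10285 = -10221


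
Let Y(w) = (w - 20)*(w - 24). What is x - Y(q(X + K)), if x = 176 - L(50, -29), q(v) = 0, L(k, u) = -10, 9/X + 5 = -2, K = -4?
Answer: -294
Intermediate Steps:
X = -9/7 (X = 9/(-5 - 2) = 9/(-7) = 9*(-⅐) = -9/7 ≈ -1.2857)
Y(w) = (-24 + w)*(-20 + w) (Y(w) = (-20 + w)*(-24 + w) = (-24 + w)*(-20 + w))
x = 186 (x = 176 - 1*(-10) = 176 + 10 = 186)
x - Y(q(X + K)) = 186 - (480 + 0² - 44*0) = 186 - (480 + 0 + 0) = 186 - 1*480 = 186 - 480 = -294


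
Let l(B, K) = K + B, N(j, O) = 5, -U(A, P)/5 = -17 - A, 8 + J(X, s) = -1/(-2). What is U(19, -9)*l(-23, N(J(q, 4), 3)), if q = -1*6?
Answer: -3240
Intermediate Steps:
q = -6
J(X, s) = -15/2 (J(X, s) = -8 - 1/(-2) = -8 - 1*(-1/2) = -8 + 1/2 = -15/2)
U(A, P) = 85 + 5*A (U(A, P) = -5*(-17 - A) = 85 + 5*A)
l(B, K) = B + K
U(19, -9)*l(-23, N(J(q, 4), 3)) = (85 + 5*19)*(-23 + 5) = (85 + 95)*(-18) = 180*(-18) = -3240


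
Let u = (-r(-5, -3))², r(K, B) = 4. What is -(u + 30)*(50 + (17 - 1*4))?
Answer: -2898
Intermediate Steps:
u = 16 (u = (-1*4)² = (-4)² = 16)
-(u + 30)*(50 + (17 - 1*4)) = -(16 + 30)*(50 + (17 - 1*4)) = -46*(50 + (17 - 4)) = -46*(50 + 13) = -46*63 = -1*2898 = -2898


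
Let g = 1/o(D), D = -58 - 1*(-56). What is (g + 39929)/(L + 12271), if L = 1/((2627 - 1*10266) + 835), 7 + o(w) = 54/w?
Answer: 4618504170/1419362011 ≈ 3.2539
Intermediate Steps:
D = -2 (D = -58 + 56 = -2)
o(w) = -7 + 54/w
L = -1/6804 (L = 1/((2627 - 10266) + 835) = 1/(-7639 + 835) = 1/(-6804) = -1/6804 ≈ -0.00014697)
g = -1/34 (g = 1/(-7 + 54/(-2)) = 1/(-7 + 54*(-1/2)) = 1/(-7 - 27) = 1/(-34) = -1/34 ≈ -0.029412)
(g + 39929)/(L + 12271) = (-1/34 + 39929)/(-1/6804 + 12271) = 1357585/(34*(83491883/6804)) = (1357585/34)*(6804/83491883) = 4618504170/1419362011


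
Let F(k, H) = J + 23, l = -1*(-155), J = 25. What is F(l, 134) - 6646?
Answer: -6598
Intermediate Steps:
l = 155
F(k, H) = 48 (F(k, H) = 25 + 23 = 48)
F(l, 134) - 6646 = 48 - 6646 = -6598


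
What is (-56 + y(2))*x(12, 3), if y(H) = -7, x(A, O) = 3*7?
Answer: -1323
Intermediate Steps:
x(A, O) = 21
(-56 + y(2))*x(12, 3) = (-56 - 7)*21 = -63*21 = -1323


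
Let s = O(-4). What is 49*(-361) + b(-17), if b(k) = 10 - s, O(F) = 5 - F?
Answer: -17688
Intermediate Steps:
s = 9 (s = 5 - 1*(-4) = 5 + 4 = 9)
b(k) = 1 (b(k) = 10 - 1*9 = 10 - 9 = 1)
49*(-361) + b(-17) = 49*(-361) + 1 = -17689 + 1 = -17688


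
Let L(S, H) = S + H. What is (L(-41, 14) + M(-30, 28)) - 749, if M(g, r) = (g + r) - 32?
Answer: -810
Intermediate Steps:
M(g, r) = -32 + g + r
L(S, H) = H + S
(L(-41, 14) + M(-30, 28)) - 749 = ((14 - 41) + (-32 - 30 + 28)) - 749 = (-27 - 34) - 749 = -61 - 749 = -810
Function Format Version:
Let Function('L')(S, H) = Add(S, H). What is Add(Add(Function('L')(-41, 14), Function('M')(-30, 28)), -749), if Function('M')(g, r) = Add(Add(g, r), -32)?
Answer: -810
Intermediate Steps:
Function('M')(g, r) = Add(-32, g, r)
Function('L')(S, H) = Add(H, S)
Add(Add(Function('L')(-41, 14), Function('M')(-30, 28)), -749) = Add(Add(Add(14, -41), Add(-32, -30, 28)), -749) = Add(Add(-27, -34), -749) = Add(-61, -749) = -810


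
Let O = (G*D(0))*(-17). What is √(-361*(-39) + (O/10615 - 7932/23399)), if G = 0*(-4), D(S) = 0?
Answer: √7708252756011/23399 ≈ 118.65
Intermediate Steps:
G = 0
O = 0 (O = (0*0)*(-17) = 0*(-17) = 0)
√(-361*(-39) + (O/10615 - 7932/23399)) = √(-361*(-39) + (0/10615 - 7932/23399)) = √(14079 + (0*(1/10615) - 7932*1/23399)) = √(14079 + (0 - 7932/23399)) = √(14079 - 7932/23399) = √(329426589/23399) = √7708252756011/23399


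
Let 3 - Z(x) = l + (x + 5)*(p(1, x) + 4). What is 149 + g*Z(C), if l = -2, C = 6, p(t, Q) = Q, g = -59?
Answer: 6344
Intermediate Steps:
Z(x) = 5 - (4 + x)*(5 + x) (Z(x) = 3 - (-2 + (x + 5)*(x + 4)) = 3 - (-2 + (5 + x)*(4 + x)) = 3 - (-2 + (4 + x)*(5 + x)) = 3 + (2 - (4 + x)*(5 + x)) = 5 - (4 + x)*(5 + x))
149 + g*Z(C) = 149 - 59*(-15 - 1*6**2 - 9*6) = 149 - 59*(-15 - 1*36 - 54) = 149 - 59*(-15 - 36 - 54) = 149 - 59*(-105) = 149 + 6195 = 6344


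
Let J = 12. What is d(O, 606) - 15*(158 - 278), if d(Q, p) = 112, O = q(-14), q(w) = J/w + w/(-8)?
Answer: 1912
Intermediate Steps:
q(w) = 12/w - w/8 (q(w) = 12/w + w/(-8) = 12/w + w*(-⅛) = 12/w - w/8)
O = 25/28 (O = 12/(-14) - ⅛*(-14) = 12*(-1/14) + 7/4 = -6/7 + 7/4 = 25/28 ≈ 0.89286)
d(O, 606) - 15*(158 - 278) = 112 - 15*(158 - 278) = 112 - 15*(-120) = 112 - 1*(-1800) = 112 + 1800 = 1912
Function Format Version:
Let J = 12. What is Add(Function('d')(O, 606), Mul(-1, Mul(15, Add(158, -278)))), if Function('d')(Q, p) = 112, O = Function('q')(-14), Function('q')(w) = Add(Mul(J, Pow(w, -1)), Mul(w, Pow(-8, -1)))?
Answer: 1912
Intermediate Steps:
Function('q')(w) = Add(Mul(12, Pow(w, -1)), Mul(Rational(-1, 8), w)) (Function('q')(w) = Add(Mul(12, Pow(w, -1)), Mul(w, Pow(-8, -1))) = Add(Mul(12, Pow(w, -1)), Mul(w, Rational(-1, 8))) = Add(Mul(12, Pow(w, -1)), Mul(Rational(-1, 8), w)))
O = Rational(25, 28) (O = Add(Mul(12, Pow(-14, -1)), Mul(Rational(-1, 8), -14)) = Add(Mul(12, Rational(-1, 14)), Rational(7, 4)) = Add(Rational(-6, 7), Rational(7, 4)) = Rational(25, 28) ≈ 0.89286)
Add(Function('d')(O, 606), Mul(-1, Mul(15, Add(158, -278)))) = Add(112, Mul(-1, Mul(15, Add(158, -278)))) = Add(112, Mul(-1, Mul(15, -120))) = Add(112, Mul(-1, -1800)) = Add(112, 1800) = 1912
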